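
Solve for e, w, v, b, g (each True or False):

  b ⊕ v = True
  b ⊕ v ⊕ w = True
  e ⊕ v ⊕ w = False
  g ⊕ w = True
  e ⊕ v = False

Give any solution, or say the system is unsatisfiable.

e = True; w = False; v = True; b = False; g = True

b ⊕ v = F ⊕ T = True ✓
b ⊕ v ⊕ w = F ⊕ T ⊕ F = True ✓
e ⊕ v ⊕ w = T ⊕ T ⊕ F = False ✓
g ⊕ w = T ⊕ F = True ✓
e ⊕ v = T ⊕ T = False ✓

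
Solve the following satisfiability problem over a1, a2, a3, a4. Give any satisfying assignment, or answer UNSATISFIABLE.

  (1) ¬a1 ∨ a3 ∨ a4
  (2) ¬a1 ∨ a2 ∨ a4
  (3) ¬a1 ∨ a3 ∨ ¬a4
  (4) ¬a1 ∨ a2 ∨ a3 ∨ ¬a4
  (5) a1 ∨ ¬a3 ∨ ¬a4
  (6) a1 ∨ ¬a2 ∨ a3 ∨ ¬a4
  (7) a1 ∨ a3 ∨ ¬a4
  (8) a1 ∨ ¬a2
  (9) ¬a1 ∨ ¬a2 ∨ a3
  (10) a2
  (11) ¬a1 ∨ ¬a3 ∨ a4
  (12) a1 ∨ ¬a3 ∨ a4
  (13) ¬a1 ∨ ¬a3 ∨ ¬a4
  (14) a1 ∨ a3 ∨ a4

The formula is unsatisfiable.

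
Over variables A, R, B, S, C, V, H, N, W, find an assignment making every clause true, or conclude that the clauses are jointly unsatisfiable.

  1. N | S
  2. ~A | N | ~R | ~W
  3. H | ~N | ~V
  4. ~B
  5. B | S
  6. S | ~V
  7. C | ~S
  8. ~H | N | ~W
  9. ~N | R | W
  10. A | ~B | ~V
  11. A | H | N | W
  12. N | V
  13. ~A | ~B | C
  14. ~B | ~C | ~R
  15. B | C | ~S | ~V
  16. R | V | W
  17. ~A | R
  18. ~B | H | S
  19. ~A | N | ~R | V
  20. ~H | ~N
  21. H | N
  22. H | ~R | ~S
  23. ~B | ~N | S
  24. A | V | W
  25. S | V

Unit clause (~B) forces B = False.
In (B | S) only S is left, so S = True.
In (C | ~S) only C is left, so C = True.
Set A = True.
  then (~A | R) forces R = True.
  then (H | ~R | ~S) forces H = True.
  then (~H | ~N) forces N = False.
  then (~A | N | ~R | ~W) forces W = False.
  then (N | V) forces V = True.
All clauses satisfied.

A: True, R: True, B: False, S: True, C: True, V: True, H: True, N: False, W: False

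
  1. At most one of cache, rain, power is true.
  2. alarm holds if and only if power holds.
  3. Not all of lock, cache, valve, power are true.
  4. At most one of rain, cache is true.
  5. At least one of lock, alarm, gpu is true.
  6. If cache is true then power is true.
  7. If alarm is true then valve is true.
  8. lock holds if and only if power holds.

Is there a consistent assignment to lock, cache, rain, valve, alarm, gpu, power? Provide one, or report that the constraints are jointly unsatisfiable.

lock = False, cache = False, rain = False, valve = True, alarm = False, gpu = True, power = False

  (1) {cache, rain, power}: 0 true — at most one ✓
  (2) alarm=F, power=F — same ✓
  (3) {lock, cache, valve, power}: 1/4 true — not all ✓
  (4) {rain, cache}: 0 true — at most one ✓
  (5) {lock, alarm, gpu}: 1 true — at least one ✓
  (6) cache=F ⇒ power: vacuous ✓
  (7) alarm=F ⇒ valve: vacuous ✓
  (8) lock=F, power=F — same ✓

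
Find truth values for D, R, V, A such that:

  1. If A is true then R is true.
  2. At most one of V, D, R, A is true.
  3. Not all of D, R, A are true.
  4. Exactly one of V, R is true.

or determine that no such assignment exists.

D = False, R = False, V = True, A = False

  (1) A=F ⇒ R: vacuous ✓
  (2) {V, D, R, A}: 1 true — at most one ✓
  (3) {D, R, A}: 0/3 true — not all ✓
  (4) {V, R}: 1 true — exactly one ✓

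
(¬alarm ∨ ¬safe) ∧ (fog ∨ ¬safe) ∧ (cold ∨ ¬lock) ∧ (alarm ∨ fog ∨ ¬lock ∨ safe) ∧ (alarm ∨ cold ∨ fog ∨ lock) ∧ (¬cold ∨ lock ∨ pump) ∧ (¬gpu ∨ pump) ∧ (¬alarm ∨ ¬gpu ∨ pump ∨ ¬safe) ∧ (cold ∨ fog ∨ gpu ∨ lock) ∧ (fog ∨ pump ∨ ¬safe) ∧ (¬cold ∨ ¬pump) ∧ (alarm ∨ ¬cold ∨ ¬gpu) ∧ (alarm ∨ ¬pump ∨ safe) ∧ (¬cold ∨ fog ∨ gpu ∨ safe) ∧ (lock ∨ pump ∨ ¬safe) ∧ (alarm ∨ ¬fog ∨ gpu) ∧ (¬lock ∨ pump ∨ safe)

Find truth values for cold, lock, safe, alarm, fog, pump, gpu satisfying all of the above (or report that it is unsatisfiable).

cold = False, lock = False, safe = False, alarm = True, fog = True, pump = False, gpu = False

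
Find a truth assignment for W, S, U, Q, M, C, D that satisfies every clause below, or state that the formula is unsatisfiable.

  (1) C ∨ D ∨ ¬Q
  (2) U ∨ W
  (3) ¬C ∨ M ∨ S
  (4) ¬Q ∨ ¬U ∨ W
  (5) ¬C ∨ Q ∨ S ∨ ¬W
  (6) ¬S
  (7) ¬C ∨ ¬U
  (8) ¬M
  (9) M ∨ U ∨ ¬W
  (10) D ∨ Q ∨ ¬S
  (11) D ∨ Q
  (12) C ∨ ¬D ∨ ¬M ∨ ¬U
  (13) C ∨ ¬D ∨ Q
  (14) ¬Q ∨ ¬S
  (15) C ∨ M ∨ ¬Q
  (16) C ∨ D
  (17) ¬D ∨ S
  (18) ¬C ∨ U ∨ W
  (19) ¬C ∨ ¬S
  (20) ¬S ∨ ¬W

Unsatisfiable — no assignment works.

Case S = True:
  Clause (¬S) is falsified — contradiction.
Case S = False:
  (¬M) forces M = False.
  (¬C ∨ M ∨ S) forces C = False.
  (C ∨ M ∨ ¬Q) forces Q = False.
  (D ∨ Q) forces D = True.
  Clause (C ∨ ¬D ∨ Q) is falsified — contradiction.
Both cases fail, so the formula is unsatisfiable.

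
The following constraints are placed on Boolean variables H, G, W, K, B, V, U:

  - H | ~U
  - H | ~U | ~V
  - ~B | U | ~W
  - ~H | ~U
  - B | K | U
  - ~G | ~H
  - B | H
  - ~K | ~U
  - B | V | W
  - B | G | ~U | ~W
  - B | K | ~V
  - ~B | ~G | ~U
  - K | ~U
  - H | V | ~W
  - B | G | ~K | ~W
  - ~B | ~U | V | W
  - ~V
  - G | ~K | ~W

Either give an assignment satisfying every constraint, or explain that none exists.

Unit clause (~V) forces V = False.
Set H = False.
  then (H | ~U) forces U = False.
  then (B | H) forces B = True.
  then (H | V | ~W) forces W = False.
Set G = True.
Set K = True.
All clauses satisfied.

H = False, G = True, W = False, K = True, B = True, V = False, U = False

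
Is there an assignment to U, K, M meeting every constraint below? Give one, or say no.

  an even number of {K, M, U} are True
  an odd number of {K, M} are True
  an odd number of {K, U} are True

U = True, K = False, M = True

{K, M, U}: 2 true → even ✓
{K, M}: 1 true → odd ✓
{K, U}: 1 true → odd ✓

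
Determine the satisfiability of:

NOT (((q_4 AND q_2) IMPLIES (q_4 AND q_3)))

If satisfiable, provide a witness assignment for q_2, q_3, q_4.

q_2=T, q_3=F, q_4=T

  NOT (((q_4 AND q_2) IMPLIES (q_4 AND q_3))) = True
    (q_4 AND q_2) IMPLIES (q_4 AND q_3) = False
      q_4 AND q_2 = True
      q_4 AND q_3 = False
The formula evaluates to True.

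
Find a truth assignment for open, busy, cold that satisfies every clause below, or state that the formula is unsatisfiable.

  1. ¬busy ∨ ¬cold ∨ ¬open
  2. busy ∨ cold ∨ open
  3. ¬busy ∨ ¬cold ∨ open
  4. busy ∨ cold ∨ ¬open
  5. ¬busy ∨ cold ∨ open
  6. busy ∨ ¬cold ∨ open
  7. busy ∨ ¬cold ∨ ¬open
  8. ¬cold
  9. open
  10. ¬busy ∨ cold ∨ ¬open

No satisfying assignment exists.

Case open = True:
  (¬cold) forces cold = False.
  (busy ∨ cold ∨ ¬open) forces busy = True.
  Clause (¬busy ∨ cold ∨ ¬open) is falsified — contradiction.
Case open = False:
  Clause (open) is falsified — contradiction.
Both cases fail, so the formula is unsatisfiable.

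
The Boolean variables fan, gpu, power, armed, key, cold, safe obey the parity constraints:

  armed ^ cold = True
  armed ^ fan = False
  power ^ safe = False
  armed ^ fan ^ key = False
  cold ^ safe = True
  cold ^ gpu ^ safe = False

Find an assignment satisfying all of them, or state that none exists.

fan = False; gpu = True; power = False; armed = False; key = False; cold = True; safe = False

armed ^ cold = F ^ T = True ✓
armed ^ fan = F ^ F = False ✓
power ^ safe = F ^ F = False ✓
armed ^ fan ^ key = F ^ F ^ F = False ✓
cold ^ safe = T ^ F = True ✓
cold ^ gpu ^ safe = T ^ T ^ F = False ✓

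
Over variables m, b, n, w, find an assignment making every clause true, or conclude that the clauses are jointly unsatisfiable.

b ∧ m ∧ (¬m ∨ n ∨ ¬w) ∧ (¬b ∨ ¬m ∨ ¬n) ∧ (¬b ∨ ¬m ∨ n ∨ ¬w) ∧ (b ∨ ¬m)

Unit clause (b) forces b = True.
Unit clause (m) forces m = True.
In (¬b ∨ ¬m ∨ ¬n) only ¬n is left, so n = False.
In (¬b ∨ ¬m ∨ n ∨ ¬w) only ¬w is left, so w = False.
All clauses satisfied.

m: True; b: True; n: False; w: False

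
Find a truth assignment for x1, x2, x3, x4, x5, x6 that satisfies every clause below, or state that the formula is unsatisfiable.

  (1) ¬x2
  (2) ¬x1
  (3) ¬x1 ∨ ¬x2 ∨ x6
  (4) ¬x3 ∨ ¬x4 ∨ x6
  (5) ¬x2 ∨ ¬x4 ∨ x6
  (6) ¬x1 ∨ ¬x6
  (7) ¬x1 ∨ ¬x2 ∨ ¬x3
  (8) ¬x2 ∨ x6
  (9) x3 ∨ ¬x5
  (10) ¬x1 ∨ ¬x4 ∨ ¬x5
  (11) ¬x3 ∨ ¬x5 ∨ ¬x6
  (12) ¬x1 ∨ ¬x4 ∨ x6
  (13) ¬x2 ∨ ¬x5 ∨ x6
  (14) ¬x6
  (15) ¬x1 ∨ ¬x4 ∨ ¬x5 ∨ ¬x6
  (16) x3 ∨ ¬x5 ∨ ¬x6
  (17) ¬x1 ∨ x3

x1: False, x2: False, x3: False, x4: True, x5: False, x6: False

Unit clause (¬x2) forces x2 = False.
Unit clause (¬x1) forces x1 = False.
Unit clause (¬x6) forces x6 = False.
Set x3 = False.
  then (x3 ∨ ¬x5) forces x5 = False.
Set x4 = True.
All clauses satisfied.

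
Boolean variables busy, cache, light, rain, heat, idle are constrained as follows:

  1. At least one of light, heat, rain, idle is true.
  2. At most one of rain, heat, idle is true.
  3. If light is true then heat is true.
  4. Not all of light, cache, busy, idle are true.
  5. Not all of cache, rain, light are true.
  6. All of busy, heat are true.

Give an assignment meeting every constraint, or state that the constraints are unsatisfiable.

busy=T, cache=F, light=F, rain=F, heat=T, idle=F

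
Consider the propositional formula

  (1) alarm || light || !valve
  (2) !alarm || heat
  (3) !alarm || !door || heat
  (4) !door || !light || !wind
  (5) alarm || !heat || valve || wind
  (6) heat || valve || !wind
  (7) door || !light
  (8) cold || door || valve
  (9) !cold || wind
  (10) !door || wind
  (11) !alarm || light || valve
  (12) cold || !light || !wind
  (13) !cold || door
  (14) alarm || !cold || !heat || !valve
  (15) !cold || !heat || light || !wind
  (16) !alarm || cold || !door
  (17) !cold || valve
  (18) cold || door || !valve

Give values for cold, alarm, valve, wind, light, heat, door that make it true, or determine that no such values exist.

Set cold = False.
Try alarm = True:
  (!alarm || heat) forces heat = True.
  (!alarm || cold || !door) forces door = False.
  (door || !light) forces light = False.
  (cold || door || valve) forces valve = True.
  clause (cold || door || !valve) is falsified — backtrack.
So alarm = False.
Set valve = False.
  then (cold || door || valve) forces door = True.
  then (!door || wind) forces wind = True.
  then (cold || !light || !wind) forces light = False.
  then (heat || valve || !wind) forces heat = True.
All clauses satisfied.

cold=F, alarm=F, valve=F, wind=T, light=F, heat=T, door=T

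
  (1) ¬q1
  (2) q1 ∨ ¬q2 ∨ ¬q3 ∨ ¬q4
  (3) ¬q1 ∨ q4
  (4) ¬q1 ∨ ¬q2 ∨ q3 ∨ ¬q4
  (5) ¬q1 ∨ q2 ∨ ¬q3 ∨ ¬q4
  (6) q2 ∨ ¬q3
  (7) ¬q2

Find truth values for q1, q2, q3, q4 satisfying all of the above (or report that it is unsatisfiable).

Unit clause (¬q1) forces q1 = False.
Unit clause (¬q2) forces q2 = False.
In (q2 ∨ ¬q3) only ¬q3 is left, so q3 = False.
Set q4 = False.
Check each clause:
  (¬q1): ¬q1 holds.
  (q1 ∨ ¬q2 ∨ ¬q3 ∨ ¬q4): ¬q2 holds.
  (¬q1 ∨ q4): ¬q1 holds.
  (¬q1 ∨ ¬q2 ∨ q3 ∨ ¬q4): ¬q1 holds.
  (¬q1 ∨ q2 ∨ ¬q3 ∨ ¬q4): ¬q1 holds.
  (q2 ∨ ¬q3): ¬q3 holds.
  (¬q2): ¬q2 holds.
All clauses satisfied.

q1=F, q2=F, q3=F, q4=F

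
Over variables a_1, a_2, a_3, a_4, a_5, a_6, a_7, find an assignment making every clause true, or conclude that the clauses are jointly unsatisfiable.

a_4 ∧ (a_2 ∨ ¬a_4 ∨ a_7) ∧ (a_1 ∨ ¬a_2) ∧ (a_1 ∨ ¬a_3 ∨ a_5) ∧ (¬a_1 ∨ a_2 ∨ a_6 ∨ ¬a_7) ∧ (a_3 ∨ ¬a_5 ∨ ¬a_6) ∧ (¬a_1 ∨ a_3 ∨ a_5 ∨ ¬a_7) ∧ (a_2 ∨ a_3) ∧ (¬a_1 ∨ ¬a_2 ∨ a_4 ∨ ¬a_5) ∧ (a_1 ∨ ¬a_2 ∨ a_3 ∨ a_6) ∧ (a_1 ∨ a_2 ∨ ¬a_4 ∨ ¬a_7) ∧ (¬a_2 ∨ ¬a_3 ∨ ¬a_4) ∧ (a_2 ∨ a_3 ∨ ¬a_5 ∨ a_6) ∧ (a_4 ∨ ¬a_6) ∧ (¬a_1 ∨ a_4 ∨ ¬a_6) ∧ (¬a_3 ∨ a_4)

a_1 = True, a_2 = True, a_3 = False, a_4 = True, a_5 = True, a_6 = False, a_7 = False

Unit clause (a_4) forces a_4 = True.
Try a_1 = False:
  (a_1 ∨ ¬a_2) forces a_2 = False.
  (a_2 ∨ ¬a_4 ∨ a_7) forces a_7 = True.
  clause (a_1 ∨ a_2 ∨ ¬a_4 ∨ ¬a_7) is falsified — backtrack.
So a_1 = True.
Set a_2 = True.
  then (¬a_2 ∨ ¬a_3 ∨ ¬a_4) forces a_3 = False.
Set a_5 = True.
  then (a_3 ∨ ¬a_5 ∨ ¬a_6) forces a_6 = False.
Set a_7 = False.
All clauses satisfied.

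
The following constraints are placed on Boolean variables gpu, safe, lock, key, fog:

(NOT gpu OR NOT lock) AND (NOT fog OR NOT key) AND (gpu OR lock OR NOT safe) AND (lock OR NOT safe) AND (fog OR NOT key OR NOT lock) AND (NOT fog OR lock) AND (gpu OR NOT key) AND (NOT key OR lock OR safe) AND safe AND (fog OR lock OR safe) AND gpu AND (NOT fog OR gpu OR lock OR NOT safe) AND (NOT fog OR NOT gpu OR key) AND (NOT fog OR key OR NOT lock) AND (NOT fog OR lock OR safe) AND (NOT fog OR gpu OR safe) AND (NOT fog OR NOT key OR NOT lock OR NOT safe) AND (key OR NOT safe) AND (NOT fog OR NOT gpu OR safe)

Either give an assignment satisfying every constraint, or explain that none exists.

The formula is unsatisfiable.

Case gpu = True:
  (NOT gpu OR NOT lock) forces lock = False.
  (lock OR NOT safe) forces safe = False.
  Clause (safe) is falsified — contradiction.
Case gpu = False:
  Clause (gpu) is falsified — contradiction.
Both cases fail, so the formula is unsatisfiable.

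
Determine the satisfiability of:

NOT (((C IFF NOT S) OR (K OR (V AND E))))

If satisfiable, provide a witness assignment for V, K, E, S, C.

V = False, K = False, E = False, S = True, C = True

  NOT (((C IFF NOT S) OR (K OR (V AND E)))) = True
    (C IFF NOT S) OR (K OR (V AND E)) = False
      C IFF NOT S = False
        NOT S = False
      K OR (V AND E) = False
        V AND E = False
The formula evaluates to True.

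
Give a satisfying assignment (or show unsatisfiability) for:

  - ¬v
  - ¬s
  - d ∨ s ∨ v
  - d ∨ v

v=F, d=T, s=F

Unit clause (¬v) forces v = False.
Unit clause (¬s) forces s = False.
In (d ∨ s ∨ v) only d is left, so d = True.
All clauses satisfied.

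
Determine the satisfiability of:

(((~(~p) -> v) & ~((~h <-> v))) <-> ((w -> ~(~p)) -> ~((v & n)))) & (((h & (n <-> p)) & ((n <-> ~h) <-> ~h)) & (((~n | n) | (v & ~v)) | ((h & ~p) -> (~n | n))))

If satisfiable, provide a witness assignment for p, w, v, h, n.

The formula is unsatisfiable.

Case h = True: the formula simplifies to (((~(~p) -> v) & ~(~v)) <-> ((w -> ~(~p)) -> ~((v & n)))) & (((n <-> p) & n) & (((~n | n) | (v & ~v)) | (~p -> (~n | n)))).
  n = True: simplifies to (((~(~p) -> v) & ~(~v)) <-> ((w -> ~(~p)) -> ~v)) & p.
    p = True: simplifies to (v & ~(~v)) <-> ~v.
      v = True: this becomes (True & True) <-> ~True = False.
      v = False: this becomes (False & False) <-> ~False = False.
    p = False: the conjunct p is False.
  n = False: the conjunct n is False.
Case h = False: the conjunct h is False.
Both cases fail — unsatisfiable.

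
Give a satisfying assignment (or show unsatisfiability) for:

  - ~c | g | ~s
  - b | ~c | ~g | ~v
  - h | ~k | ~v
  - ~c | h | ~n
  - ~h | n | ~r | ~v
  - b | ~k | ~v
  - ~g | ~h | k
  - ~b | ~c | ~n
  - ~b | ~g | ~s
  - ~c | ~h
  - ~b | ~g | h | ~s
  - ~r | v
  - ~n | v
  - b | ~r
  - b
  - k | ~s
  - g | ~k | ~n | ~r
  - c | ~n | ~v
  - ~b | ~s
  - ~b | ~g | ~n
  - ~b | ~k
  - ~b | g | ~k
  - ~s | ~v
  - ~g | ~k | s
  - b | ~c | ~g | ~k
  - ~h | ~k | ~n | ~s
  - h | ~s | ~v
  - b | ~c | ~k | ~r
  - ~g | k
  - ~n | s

Unit clause (b) forces b = True.
In (~b | ~s) only ~s is left, so s = False.
In (~b | ~k) only ~k is left, so k = False.
In (~g | k) only ~g is left, so g = False.
In (~n | s) only ~n is left, so n = False.
Set v = True.
Set h = False.
Set c = True.
Set r = False.
All clauses satisfied.

k = False, v = True, g = False, s = False, n = False, h = False, b = True, c = True, r = False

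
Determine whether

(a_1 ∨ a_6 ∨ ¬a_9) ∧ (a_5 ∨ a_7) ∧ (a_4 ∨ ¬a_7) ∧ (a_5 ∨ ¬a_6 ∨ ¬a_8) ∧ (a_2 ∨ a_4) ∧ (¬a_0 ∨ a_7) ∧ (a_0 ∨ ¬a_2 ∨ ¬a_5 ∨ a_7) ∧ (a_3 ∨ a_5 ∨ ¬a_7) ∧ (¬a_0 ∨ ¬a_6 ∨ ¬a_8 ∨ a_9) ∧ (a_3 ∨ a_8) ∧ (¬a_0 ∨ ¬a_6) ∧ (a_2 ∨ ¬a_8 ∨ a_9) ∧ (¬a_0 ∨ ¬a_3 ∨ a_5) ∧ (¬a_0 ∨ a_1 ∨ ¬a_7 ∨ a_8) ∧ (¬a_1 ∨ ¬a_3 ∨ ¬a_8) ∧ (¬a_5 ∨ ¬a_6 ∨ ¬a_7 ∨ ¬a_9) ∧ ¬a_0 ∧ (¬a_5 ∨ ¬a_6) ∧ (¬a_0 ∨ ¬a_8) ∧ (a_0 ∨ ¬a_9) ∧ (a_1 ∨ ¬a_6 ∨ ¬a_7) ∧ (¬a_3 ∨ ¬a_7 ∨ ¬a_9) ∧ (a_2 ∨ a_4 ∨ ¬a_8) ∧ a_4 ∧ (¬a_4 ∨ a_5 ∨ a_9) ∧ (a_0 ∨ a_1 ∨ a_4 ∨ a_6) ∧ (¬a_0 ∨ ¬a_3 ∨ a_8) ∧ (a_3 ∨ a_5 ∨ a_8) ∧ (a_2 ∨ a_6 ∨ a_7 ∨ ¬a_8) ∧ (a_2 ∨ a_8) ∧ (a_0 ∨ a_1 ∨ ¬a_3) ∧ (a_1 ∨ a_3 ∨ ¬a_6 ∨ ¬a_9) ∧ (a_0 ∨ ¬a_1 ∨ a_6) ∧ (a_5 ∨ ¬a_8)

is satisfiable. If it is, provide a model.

Unit clause (¬a_0) forces a_0 = False.
In (a_0 ∨ ¬a_9) only ¬a_9 is left, so a_9 = False.
Unit clause (a_4) forces a_4 = True.
In (¬a_4 ∨ a_5 ∨ a_9) only a_5 is left, so a_5 = True.
In (¬a_5 ∨ ¬a_6) only ¬a_6 is left, so a_6 = False.
In (a_0 ∨ ¬a_1 ∨ a_6) only ¬a_1 is left, so a_1 = False.
In (a_0 ∨ a_1 ∨ ¬a_3) only ¬a_3 is left, so a_3 = False.
In (a_3 ∨ a_8) only a_8 is left, so a_8 = True.
In (a_2 ∨ ¬a_8 ∨ a_9) only a_2 is left, so a_2 = True.
In (a_0 ∨ ¬a_2 ∨ ¬a_5 ∨ a_7) only a_7 is left, so a_7 = True.
All clauses satisfied.

a_0: False, a_1: False, a_2: True, a_3: False, a_4: True, a_5: True, a_6: False, a_7: True, a_8: True, a_9: False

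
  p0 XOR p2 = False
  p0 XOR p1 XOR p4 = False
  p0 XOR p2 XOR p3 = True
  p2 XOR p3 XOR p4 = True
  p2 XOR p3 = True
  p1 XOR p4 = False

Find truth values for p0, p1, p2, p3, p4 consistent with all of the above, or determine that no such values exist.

p0 = False; p1 = False; p2 = False; p3 = True; p4 = False

p0 XOR p2 = F XOR F = False ✓
p0 XOR p1 XOR p4 = F XOR F XOR F = False ✓
p0 XOR p2 XOR p3 = F XOR F XOR T = True ✓
p2 XOR p3 XOR p4 = F XOR T XOR F = True ✓
p2 XOR p3 = F XOR T = True ✓
p1 XOR p4 = F XOR F = False ✓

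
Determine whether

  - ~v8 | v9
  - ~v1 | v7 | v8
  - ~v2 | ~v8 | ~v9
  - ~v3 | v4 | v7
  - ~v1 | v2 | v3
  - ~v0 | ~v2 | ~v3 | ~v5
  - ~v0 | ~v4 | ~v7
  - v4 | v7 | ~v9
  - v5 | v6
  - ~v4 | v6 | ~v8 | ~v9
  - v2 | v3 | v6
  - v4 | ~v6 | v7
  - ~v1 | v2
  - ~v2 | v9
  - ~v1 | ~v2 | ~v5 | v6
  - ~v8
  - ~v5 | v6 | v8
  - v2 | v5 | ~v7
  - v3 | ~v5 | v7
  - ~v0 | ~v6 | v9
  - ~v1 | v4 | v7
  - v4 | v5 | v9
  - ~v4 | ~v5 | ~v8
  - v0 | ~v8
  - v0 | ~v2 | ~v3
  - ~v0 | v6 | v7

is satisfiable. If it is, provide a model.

v0 = False; v1 = False; v2 = False; v3 = True; v4 = False; v5 = True; v6 = True; v7 = True; v8 = False; v9 = True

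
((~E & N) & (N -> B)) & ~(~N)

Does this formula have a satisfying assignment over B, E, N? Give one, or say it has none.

B = True, E = False, N = True

  (~E & N) & (N -> B) = True
    ~E & N = True
      ~E = True
    N -> B = True
  ~(~N) = True
    ~N = False
Both conjuncts True, so the formula holds.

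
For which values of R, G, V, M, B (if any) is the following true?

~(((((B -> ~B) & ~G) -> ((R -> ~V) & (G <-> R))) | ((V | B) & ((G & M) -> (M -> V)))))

R = True; G = False; V = False; M = True; B = False

  ~(((((B -> ~B) & ~G) -> ((R -> ~V) & (G <-> R))) | ((V | B) & ((G & M) -> (M -> V))))) = True
    (((B -> ~B) & ~G) -> ((R -> ~V) & (G <-> R))) | ((V | B) & ((G & M) -> (M -> V))) = False
      ((B -> ~B) & ~G) -> ((R -> ~V) & (G <-> R)) = False
        (B -> ~B) & ~G = True
          B -> ~B = True
            ~B = True
          ~G = True
        (R -> ~V) & (G <-> R) = False
          R -> ~V = True
            ~V = True
          G <-> R = False
      (V | B) & ((G & M) -> (M -> V)) = False
        V | B = False
        (G & M) -> (M -> V) = True
          G & M = False
          M -> V = False
The formula evaluates to True.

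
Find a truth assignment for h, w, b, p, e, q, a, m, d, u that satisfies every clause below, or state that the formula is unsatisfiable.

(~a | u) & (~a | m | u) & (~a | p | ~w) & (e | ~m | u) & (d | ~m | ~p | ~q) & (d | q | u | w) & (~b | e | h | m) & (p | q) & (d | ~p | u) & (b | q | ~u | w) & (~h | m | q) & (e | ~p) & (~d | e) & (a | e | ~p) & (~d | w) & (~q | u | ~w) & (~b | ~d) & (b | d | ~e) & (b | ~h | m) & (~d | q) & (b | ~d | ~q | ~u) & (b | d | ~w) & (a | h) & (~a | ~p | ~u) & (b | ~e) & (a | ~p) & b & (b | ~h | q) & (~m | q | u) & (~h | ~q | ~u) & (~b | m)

h = False, w = False, b = True, p = False, e = True, q = True, a = True, m = True, d = False, u = True

Unit clause (b) forces b = True.
In (~b | m) only m is left, so m = True.
In (~b | ~d) only ~d is left, so d = False.
Set h = False.
  then (a | h) forces a = True.
  then (~a | u) forces u = True.
  then (~a | ~p | ~u) forces p = False.
  then (~a | p | ~w) forces w = False.
  then (p | q) forces q = True.
Set e = True.
All clauses satisfied.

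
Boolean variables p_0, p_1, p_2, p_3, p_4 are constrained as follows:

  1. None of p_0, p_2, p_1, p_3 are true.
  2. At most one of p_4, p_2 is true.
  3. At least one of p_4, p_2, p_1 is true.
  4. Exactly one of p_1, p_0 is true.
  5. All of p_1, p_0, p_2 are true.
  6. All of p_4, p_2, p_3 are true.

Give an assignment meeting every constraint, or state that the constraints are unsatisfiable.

Case p_0 = True:
  Constraint (1) is violated (p_0=T) — contradiction.
Case p_0 = False:
  Constraint (5) is violated (p_0=F) — contradiction.
Both cases fail — unsatisfiable.

UNSATISFIABLE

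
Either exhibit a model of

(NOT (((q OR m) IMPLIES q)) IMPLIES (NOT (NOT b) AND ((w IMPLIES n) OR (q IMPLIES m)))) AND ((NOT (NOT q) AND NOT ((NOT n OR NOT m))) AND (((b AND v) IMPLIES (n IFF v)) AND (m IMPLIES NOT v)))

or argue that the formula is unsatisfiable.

n = True, b = False, q = True, m = True, w = True, v = False

  NOT (((q OR m) IMPLIES q)) IMPLIES (NOT (NOT b) AND ((w IMPLIES n) OR (q IMPLIES m))) = True
    NOT (((q OR m) IMPLIES q)) = False
      (q OR m) IMPLIES q = True
        q OR m = True
    NOT (NOT b) AND ((w IMPLIES n) OR (q IMPLIES m)) = False
      NOT (NOT b) = False
        NOT b = True
      (w IMPLIES n) OR (q IMPLIES m) = True
        w IMPLIES n = True
        q IMPLIES m = True
  (NOT (NOT q) AND NOT ((NOT n OR NOT m))) AND (((b AND v) IMPLIES (n IFF v)) AND (m IMPLIES NOT v)) = True
    NOT (NOT q) AND NOT ((NOT n OR NOT m)) = True
      NOT (NOT q) = True
        NOT q = False
      NOT ((NOT n OR NOT m)) = True
        NOT n OR NOT m = False
          NOT n = False
          NOT m = False
    ((b AND v) IMPLIES (n IFF v)) AND (m IMPLIES NOT v) = True
      (b AND v) IMPLIES (n IFF v) = True
        b AND v = False
        n IFF v = False
      m IMPLIES NOT v = True
        NOT v = True
Both conjuncts True, so the formula holds.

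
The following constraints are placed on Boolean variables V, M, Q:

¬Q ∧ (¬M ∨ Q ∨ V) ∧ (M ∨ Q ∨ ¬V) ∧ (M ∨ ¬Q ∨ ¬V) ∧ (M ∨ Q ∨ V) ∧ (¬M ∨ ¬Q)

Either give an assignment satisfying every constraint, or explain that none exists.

Unit clause (¬Q) forces Q = False.
Try V = False:
  (¬M ∨ Q ∨ V) forces M = False.
  clause (M ∨ Q ∨ V) is falsified — backtrack.
So V = True.
  then (M ∨ Q ∨ ¬V) forces M = True.
All clauses satisfied.

V=T, M=T, Q=F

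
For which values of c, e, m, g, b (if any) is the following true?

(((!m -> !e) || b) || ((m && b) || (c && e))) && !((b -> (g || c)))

c=F, e=T, m=T, g=F, b=T

  ((!m -> !e) || b) || ((m && b) || (c && e)) = True
    (!m -> !e) || b = True
      !m -> !e = True
        !m = False
        !e = False
    (m && b) || (c && e) = True
      m && b = True
      c && e = False
  !((b -> (g || c))) = True
    b -> (g || c) = False
      g || c = False
Both conjuncts True, so the formula holds.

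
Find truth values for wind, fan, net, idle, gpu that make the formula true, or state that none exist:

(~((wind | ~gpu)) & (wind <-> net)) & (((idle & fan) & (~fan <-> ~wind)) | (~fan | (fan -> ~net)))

wind: False, fan: False, net: False, idle: False, gpu: True

  ~((wind | ~gpu)) & (wind <-> net) = True
    ~((wind | ~gpu)) = True
      wind | ~gpu = False
        ~gpu = False
    wind <-> net = True
  ((idle & fan) & (~fan <-> ~wind)) | (~fan | (fan -> ~net)) = True
    (idle & fan) & (~fan <-> ~wind) = False
      idle & fan = False
      ~fan <-> ~wind = True
        ~fan = True
        ~wind = True
    ~fan | (fan -> ~net) = True
      ~fan = True
      fan -> ~net = True
        ~net = True
Both conjuncts True, so the formula holds.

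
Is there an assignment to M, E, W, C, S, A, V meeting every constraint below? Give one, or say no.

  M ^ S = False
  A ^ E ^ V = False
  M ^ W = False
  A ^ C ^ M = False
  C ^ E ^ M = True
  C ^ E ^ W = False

Adding constraints 3, 5, 6 mod 2: every variable appears an even number of times on the left, so the left side is 0.
But the right sides sum to 1 (mod 2). 0 ≠ 1 — the system is inconsistent.

No satisfying assignment exists.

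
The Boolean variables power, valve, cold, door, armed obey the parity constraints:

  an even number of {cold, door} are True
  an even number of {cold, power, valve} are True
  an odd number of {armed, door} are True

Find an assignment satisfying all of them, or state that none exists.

power = False, valve = True, cold = True, door = True, armed = False

{cold, door}: 2 true → even ✓
{cold, power, valve}: 2 true → even ✓
{armed, door}: 1 true → odd ✓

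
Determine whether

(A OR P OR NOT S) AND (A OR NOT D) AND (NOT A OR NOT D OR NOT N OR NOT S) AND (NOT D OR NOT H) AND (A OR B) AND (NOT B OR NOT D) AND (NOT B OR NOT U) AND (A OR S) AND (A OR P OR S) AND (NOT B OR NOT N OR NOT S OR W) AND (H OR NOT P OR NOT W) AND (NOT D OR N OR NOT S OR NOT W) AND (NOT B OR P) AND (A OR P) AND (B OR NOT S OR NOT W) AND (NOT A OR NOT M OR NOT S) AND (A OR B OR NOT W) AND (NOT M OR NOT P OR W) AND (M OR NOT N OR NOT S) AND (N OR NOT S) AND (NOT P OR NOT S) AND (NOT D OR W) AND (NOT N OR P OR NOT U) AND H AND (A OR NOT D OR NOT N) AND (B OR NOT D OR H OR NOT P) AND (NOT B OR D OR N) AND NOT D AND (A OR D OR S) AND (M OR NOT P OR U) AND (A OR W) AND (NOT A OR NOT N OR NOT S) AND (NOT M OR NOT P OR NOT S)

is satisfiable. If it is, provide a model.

Unit clause (H) forces H = True.
Unit clause (NOT D) forces D = False.
Set P = False.
  then (NOT B OR P) forces B = False.
  then (A OR P) forces A = True.
Set M = True.
  then (NOT A OR NOT M OR NOT S) forces S = False.
Set U = False.
Set N = False.
Set W = True.
All clauses satisfied.

P: False, H: True, B: False, M: True, U: False, N: False, W: True, A: True, D: False, S: False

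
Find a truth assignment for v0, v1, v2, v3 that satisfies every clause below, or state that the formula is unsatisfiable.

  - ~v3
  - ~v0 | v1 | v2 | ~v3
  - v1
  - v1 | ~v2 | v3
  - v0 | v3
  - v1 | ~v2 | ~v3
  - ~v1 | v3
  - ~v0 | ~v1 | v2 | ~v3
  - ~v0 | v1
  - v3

Case v3 = True:
  Clause (~v3) is falsified — contradiction.
Case v3 = False:
  Clause (v3) is falsified — contradiction.
Both cases fail, so the formula is unsatisfiable.

Unsatisfiable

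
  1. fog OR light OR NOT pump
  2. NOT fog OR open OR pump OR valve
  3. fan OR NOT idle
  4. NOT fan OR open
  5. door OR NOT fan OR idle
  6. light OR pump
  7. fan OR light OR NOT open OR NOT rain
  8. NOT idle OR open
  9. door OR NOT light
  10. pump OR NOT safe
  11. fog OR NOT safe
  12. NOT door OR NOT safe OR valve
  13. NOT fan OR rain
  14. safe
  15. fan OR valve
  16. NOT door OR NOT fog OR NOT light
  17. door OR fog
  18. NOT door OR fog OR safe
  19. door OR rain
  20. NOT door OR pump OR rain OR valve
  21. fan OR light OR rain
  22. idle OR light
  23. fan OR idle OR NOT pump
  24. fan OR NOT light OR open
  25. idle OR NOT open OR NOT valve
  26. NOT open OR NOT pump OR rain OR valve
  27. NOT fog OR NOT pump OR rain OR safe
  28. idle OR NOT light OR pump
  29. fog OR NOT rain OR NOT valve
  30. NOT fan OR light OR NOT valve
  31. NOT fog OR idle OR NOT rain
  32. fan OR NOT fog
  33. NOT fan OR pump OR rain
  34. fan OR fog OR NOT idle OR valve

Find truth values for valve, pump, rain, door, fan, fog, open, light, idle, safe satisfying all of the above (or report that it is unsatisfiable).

valve: False, pump: True, rain: True, door: False, fan: True, fog: True, open: True, light: False, idle: True, safe: True

Unit clause (safe) forces safe = True.
In (pump OR NOT safe) only pump is left, so pump = True.
In (fog OR NOT safe) only fog is left, so fog = True.
In (fan OR NOT fog) only fan is left, so fan = True.
In (NOT fan OR open) only open is left, so open = True.
In (NOT fan OR rain) only rain is left, so rain = True.
In (NOT fog OR idle OR NOT rain) only idle is left, so idle = True.
Set valve = False.
  then (NOT door OR NOT safe OR valve) forces door = False.
  then (door OR NOT light) forces light = False.
All clauses satisfied.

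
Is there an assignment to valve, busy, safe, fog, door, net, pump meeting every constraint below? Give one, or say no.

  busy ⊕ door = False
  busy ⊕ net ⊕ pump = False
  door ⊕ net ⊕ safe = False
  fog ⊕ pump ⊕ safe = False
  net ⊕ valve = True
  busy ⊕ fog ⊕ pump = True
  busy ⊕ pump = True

valve = False, busy = False, safe = True, fog = False, door = False, net = True, pump = True

busy ⊕ door = F ⊕ F = False ✓
busy ⊕ net ⊕ pump = F ⊕ T ⊕ T = False ✓
door ⊕ net ⊕ safe = F ⊕ T ⊕ T = False ✓
fog ⊕ pump ⊕ safe = F ⊕ T ⊕ T = False ✓
net ⊕ valve = T ⊕ F = True ✓
busy ⊕ fog ⊕ pump = F ⊕ F ⊕ T = True ✓
busy ⊕ pump = F ⊕ T = True ✓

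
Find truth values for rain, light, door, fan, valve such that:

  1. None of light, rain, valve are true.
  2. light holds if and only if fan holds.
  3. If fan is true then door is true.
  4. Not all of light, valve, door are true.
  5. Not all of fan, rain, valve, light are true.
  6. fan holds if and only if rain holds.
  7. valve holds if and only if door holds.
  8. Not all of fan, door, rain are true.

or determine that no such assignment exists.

rain: False, light: False, door: False, fan: False, valve: False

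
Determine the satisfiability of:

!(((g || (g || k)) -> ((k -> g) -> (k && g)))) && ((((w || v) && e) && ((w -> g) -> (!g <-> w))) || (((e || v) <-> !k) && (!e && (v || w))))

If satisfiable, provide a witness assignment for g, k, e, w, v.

g = True; k = False; e = False; w = False; v = True

  !(((g || (g || k)) -> ((k -> g) -> (k && g)))) = True
    (g || (g || k)) -> ((k -> g) -> (k && g)) = False
      g || (g || k) = True
        g || k = True
      (k -> g) -> (k && g) = False
        k -> g = True
        k && g = False
  (((w || v) && e) && ((w -> g) -> (!g <-> w))) || (((e || v) <-> !k) && (!e && (v || w))) = True
    ((w || v) && e) && ((w -> g) -> (!g <-> w)) = False
      (w || v) && e = False
        w || v = True
      (w -> g) -> (!g <-> w) = True
        w -> g = True
        !g <-> w = True
          !g = False
    ((e || v) <-> !k) && (!e && (v || w)) = True
      (e || v) <-> !k = True
        e || v = True
        !k = True
      !e && (v || w) = True
        !e = True
        v || w = True
Both conjuncts True, so the formula holds.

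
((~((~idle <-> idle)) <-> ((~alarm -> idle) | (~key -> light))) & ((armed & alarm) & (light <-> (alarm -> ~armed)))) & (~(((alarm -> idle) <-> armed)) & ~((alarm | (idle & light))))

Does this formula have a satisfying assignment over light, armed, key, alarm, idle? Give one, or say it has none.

Case alarm = True: the conjunct ~((alarm | (idle & light))) becomes ~((True | (idle & light))) = False.
Case alarm = False: the conjunct alarm is False.
Both cases fail — unsatisfiable.

No satisfying assignment exists.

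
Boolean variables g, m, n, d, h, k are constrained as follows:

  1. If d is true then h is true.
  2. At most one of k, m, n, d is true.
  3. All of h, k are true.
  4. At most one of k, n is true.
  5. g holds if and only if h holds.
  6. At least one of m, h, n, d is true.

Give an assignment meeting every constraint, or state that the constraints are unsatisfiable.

g: True, m: False, n: False, d: False, h: True, k: True

  (1) d=F ⇒ h: vacuous ✓
  (2) {k, m, n, d}: 1 true — at most one ✓
  (3) {h, k}: all 2 true ✓
  (4) {k, n}: 1 true — at most one ✓
  (5) g=T, h=T — same ✓
  (6) {m, h, n, d}: 1 true — at least one ✓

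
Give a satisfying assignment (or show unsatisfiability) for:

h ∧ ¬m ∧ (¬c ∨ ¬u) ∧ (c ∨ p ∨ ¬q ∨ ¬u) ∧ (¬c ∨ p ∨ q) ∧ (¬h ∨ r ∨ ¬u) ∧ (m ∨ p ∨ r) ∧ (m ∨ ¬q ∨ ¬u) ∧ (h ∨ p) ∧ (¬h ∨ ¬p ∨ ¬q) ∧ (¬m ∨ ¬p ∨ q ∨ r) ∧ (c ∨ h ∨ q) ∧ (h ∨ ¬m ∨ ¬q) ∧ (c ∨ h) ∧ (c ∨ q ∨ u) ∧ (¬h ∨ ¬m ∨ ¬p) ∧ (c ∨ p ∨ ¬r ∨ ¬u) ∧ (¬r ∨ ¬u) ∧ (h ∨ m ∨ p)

Unit clause (h) forces h = True.
Unit clause (¬m) forces m = False.
Set c = False.
Set q = True.
  then (m ∨ ¬q ∨ ¬u) forces u = False.
  then (¬h ∨ ¬p ∨ ¬q) forces p = False.
  then (m ∨ p ∨ r) forces r = True.
All clauses satisfied.

c: False, h: True, q: True, p: False, r: True, m: False, u: False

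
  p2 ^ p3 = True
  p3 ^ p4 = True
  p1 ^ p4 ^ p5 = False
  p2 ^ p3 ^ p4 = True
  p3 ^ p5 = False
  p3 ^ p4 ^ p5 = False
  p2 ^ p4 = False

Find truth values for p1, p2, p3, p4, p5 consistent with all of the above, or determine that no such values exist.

p1 = True, p2 = False, p3 = True, p4 = False, p5 = True

p2 ^ p3 = F ^ T = True ✓
p3 ^ p4 = T ^ F = True ✓
p1 ^ p4 ^ p5 = T ^ F ^ T = False ✓
p2 ^ p3 ^ p4 = F ^ T ^ F = True ✓
p3 ^ p5 = T ^ T = False ✓
p3 ^ p4 ^ p5 = T ^ F ^ T = False ✓
p2 ^ p4 = F ^ F = False ✓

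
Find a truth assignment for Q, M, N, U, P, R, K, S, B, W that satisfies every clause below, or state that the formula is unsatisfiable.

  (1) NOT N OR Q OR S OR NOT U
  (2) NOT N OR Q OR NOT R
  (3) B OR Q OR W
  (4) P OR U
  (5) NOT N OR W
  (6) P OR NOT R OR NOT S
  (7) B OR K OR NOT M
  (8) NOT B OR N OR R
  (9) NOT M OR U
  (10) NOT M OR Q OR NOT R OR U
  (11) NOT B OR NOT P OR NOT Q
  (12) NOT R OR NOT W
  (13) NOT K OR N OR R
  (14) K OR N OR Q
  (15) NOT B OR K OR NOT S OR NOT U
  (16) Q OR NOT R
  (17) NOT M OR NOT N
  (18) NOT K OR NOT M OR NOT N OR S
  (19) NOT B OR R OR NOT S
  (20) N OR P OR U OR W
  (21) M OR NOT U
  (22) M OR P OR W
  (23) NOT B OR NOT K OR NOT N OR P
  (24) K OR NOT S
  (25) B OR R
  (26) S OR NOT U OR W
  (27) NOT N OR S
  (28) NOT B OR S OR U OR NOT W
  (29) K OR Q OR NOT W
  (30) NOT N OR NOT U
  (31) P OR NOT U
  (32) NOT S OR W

Q = True, M = False, N = False, U = False, P = True, R = True, K = False, S = False, B = False, W = False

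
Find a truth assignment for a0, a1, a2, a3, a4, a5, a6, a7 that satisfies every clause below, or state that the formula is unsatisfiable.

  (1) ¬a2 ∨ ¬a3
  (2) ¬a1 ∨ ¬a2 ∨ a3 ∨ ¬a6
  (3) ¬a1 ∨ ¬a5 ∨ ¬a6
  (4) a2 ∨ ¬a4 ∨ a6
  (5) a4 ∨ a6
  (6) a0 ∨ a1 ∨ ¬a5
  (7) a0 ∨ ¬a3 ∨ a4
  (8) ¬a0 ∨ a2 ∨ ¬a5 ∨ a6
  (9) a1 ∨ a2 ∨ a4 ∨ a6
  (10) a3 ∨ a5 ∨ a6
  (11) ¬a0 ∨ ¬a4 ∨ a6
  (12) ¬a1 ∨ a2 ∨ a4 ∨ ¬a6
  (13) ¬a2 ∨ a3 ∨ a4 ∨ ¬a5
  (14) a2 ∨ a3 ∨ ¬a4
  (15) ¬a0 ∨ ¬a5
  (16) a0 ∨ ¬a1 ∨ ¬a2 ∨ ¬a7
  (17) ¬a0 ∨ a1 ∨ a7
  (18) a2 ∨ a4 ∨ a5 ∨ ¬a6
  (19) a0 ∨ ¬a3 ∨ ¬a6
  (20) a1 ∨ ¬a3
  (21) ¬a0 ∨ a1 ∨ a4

a0: True, a1: False, a2: True, a3: False, a4: True, a5: False, a6: True, a7: True

Set a0 = True.
  then (¬a0 ∨ ¬a5) forces a5 = False.
Set a1 = False.
  then (¬a0 ∨ a1 ∨ a7) forces a7 = True.
  then (a1 ∨ ¬a3) forces a3 = False.
  then (¬a0 ∨ a1 ∨ a4) forces a4 = True.
  then (a3 ∨ a5 ∨ a6) forces a6 = True.
  then (a2 ∨ a3 ∨ ¬a4) forces a2 = True.
All clauses satisfied.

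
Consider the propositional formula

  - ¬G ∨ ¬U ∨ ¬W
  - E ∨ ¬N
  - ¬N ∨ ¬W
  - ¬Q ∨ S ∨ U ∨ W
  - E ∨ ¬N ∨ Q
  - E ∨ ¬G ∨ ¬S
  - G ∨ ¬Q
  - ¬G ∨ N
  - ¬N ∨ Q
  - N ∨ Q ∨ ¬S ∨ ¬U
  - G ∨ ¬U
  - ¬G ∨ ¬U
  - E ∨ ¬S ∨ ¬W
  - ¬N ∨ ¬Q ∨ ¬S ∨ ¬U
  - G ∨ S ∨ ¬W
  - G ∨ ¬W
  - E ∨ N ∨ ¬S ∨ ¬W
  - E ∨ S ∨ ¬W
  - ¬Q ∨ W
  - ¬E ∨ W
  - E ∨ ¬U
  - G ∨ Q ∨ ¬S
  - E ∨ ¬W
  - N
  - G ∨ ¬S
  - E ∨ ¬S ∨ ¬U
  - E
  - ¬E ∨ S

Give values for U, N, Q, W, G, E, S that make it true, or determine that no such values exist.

Case N = True:
  (E ∨ ¬N) forces E = True.
  (¬N ∨ ¬W) forces W = False.
  Clause (¬E ∨ W) is falsified — contradiction.
Case N = False:
  Clause (N) is falsified — contradiction.
Both cases fail, so the formula is unsatisfiable.

Unsatisfiable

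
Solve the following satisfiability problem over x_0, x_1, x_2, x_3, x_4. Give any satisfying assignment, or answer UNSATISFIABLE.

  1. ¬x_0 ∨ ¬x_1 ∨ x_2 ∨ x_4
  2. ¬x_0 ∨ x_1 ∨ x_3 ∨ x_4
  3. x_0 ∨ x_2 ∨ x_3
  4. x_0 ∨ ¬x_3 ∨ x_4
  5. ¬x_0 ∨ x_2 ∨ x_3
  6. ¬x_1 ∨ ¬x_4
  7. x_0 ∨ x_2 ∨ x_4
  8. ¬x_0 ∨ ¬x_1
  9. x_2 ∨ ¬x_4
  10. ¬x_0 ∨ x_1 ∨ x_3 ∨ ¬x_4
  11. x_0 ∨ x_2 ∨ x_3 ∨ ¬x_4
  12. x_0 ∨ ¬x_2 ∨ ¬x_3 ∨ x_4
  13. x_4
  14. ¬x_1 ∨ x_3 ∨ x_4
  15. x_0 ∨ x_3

Unit clause (x_4) forces x_4 = True.
In (¬x_1 ∨ ¬x_4) only ¬x_1 is left, so x_1 = False.
In (x_2 ∨ ¬x_4) only x_2 is left, so x_2 = True.
Set x_0 = True.
  then (¬x_0 ∨ x_1 ∨ x_3 ∨ ¬x_4) forces x_3 = True.
All clauses satisfied.

x_0 = True, x_1 = False, x_2 = True, x_3 = True, x_4 = True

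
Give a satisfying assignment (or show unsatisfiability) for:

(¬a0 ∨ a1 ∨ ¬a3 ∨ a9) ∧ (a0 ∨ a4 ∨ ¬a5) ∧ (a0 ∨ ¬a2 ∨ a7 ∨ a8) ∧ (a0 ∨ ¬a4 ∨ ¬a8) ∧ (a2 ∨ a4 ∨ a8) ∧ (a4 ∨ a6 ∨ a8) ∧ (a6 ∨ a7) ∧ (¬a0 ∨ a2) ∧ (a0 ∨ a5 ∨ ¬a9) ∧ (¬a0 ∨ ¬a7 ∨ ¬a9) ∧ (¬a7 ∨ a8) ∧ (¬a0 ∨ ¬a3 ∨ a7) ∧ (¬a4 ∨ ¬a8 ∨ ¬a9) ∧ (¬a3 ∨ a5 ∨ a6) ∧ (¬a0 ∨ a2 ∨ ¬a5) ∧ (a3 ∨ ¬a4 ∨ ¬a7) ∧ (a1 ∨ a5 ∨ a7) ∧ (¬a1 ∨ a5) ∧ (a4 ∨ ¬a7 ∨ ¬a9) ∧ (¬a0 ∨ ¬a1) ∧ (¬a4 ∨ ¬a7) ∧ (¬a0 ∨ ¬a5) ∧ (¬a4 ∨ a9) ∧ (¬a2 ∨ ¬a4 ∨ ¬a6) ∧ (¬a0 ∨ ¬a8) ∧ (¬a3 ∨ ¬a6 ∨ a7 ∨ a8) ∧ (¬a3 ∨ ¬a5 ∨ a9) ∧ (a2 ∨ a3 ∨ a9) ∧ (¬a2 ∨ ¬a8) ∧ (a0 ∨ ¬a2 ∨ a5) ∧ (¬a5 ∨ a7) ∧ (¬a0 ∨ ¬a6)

a0 = False, a1 = False, a2 = False, a3 = True, a4 = False, a5 = False, a6 = True, a7 = True, a8 = True, a9 = False

Set a0 = False.
Set a1 = False.
Set a2 = False.
Set a3 = True.
Try a4 = True:
  (a0 ∨ ¬a4 ∨ ¬a8) forces a8 = False.
  (¬a7 ∨ a8) forces a7 = False.
  (a6 ∨ a7) forces a6 = True.
  clause (¬a3 ∨ ¬a6 ∨ a7 ∨ a8) is falsified — backtrack.
So a4 = False.
  then (a0 ∨ a4 ∨ ¬a5) forces a5 = False.
  then (a2 ∨ a4 ∨ a8) forces a8 = True.
  then (a0 ∨ a5 ∨ ¬a9) forces a9 = False.
  then (¬a3 ∨ a5 ∨ a6) forces a6 = True.
  then (a1 ∨ a5 ∨ a7) forces a7 = True.
All clauses satisfied.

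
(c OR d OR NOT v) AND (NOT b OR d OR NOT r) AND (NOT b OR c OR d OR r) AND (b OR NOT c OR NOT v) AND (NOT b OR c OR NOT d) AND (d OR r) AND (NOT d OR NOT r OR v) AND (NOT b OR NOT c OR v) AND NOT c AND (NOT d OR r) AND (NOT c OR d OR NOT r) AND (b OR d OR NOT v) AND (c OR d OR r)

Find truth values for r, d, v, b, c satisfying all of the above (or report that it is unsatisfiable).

Unit clause (NOT c) forces c = False.
Try r = False:
  (d OR r) forces d = True.
  clause (NOT d OR r) is falsified — backtrack.
So r = True.
Set d = True.
  then (NOT b OR c OR NOT d) forces b = False.
  then (NOT d OR NOT r OR v) forces v = True.
All clauses satisfied.

r = True, d = True, v = True, b = False, c = False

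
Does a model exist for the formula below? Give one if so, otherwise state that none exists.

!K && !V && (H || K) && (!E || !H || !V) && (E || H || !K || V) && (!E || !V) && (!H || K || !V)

E: True, K: False, H: True, V: False

Unit clause (!K) forces K = False.
Unit clause (!V) forces V = False.
In (H || K) only H is left, so H = True.
Set E = True.
Check each clause:
  (!K): !K holds.
  (!V): !V holds.
  (H || K): H holds.
  (!E || !H || !V): !V holds.
  (E || H || !K || V): E holds.
  (!E || !V): !V holds.
  (!H || K || !V): !V holds.
All clauses satisfied.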